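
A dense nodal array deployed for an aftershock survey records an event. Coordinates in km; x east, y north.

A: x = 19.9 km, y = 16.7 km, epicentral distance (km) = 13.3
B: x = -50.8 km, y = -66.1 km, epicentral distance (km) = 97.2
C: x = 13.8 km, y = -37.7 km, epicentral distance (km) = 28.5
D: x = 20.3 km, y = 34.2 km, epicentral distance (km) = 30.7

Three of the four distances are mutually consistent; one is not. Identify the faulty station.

C

Solve using three stations at a time. Using A, B, D (subtract circle equations pairwise → linear system) gives (x, y) ≈ (16.9, 3.6).
Distances from that point to each station vs reported:
  A: calculated 13.4 vs reported 13.3 → residual 0.1 km
  B: calculated 97.2 vs reported 97.2 → residual 0.0 km
  C: calculated 41.5 vs reported 28.5 → residual 13.0 km
  D: calculated 30.7 vs reported 30.7 → residual 0.0 km
A, B, D are mutually consistent (residuals ≈ 0); C is off by 13.0 km.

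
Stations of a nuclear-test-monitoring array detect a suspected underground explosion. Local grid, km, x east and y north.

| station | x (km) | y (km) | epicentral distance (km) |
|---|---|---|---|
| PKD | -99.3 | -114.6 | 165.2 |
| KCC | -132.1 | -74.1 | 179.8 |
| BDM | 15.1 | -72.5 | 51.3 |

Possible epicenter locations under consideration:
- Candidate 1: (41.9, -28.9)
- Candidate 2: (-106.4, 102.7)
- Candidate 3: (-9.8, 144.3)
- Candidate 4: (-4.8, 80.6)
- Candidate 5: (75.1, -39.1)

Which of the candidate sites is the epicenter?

For each candidate, compare |candidate − station| to the reported distance:
Candidate 1: residuals PKD 0.0, KCC 0.0, BDM 0.1 → max 0.1 km
Candidate 2: residuals PKD 52.2, KCC 1.1, BDM 161.9 → max 161.9 km
Candidate 3: residuals PKD 108.7, KCC 70.5, BDM 166.9 → max 166.9 km
Candidate 4: residuals PKD 51.7, KCC 20.5, BDM 103.1 → max 103.1 km
Candidate 5: residuals PKD 24.8, KCC 30.3, BDM 17.4 → max 30.3 km
Only Candidate 1 has all residuals ≈ 0.

Candidate 1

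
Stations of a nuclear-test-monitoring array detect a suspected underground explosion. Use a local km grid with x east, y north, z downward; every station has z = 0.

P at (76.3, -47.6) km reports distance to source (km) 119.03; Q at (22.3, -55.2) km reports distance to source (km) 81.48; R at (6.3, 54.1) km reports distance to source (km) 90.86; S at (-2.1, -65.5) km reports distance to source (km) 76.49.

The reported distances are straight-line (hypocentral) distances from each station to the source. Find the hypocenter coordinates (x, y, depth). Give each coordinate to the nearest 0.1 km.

(-25.7, -13.8, 51.2)

Each station gives a sphere (x−x_i)² + (y−y_i)² + z² = d_i² (stations at z=0).
Subtracting the P sphere from Q and R: z² cancels, leaving linear equations in x and y:
-108.0 x − 15.2 y = 2986.03
-140.0 x + 203.4 y = 791.65
Solving: x ≈ -25.706, y ≈ -13.801 km (keep extra digits for the depth step; rounded: -25.7, -13.8).
Then from the P sphere: z² = 119.03² − (x − 76.3)² − (y + 47.6)² with x = -25.706, y = -13.801, so z ≈ 51.191 ≈ 51.2 km.
Check against S (with the unrounded solution): distance 76.49 ≈ 76.49 km. ✓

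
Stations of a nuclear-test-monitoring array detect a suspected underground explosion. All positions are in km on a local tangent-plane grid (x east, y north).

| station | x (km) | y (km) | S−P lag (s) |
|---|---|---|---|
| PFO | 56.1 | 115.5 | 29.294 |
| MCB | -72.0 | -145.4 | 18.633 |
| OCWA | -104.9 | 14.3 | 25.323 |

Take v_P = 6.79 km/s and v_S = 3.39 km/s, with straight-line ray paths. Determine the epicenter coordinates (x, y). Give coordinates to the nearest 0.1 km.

Distance from S−P lag: d = Δt · v_P v_S / (v_P − v_S) = Δt · (6.79·3.39)/(6.79−3.39) ≈ 6.7700·Δt.
So d_PFO = 198.32, d_MCB = 126.15, d_OCWA = 171.44 km.
Circle about each station: (x − 56.1)² + (y − 115.5)² = 198.32²; (x + 72.0)² + (y + 145.4)² = 126.15²; (x + 104.9)² + (y − 14.3)² = 171.44².
Subtracting the PFO equation from the MCB and OCWA equations removes the quadratic terms:
-256.2 x − 521.8 y = 33254.70
-322.0 x − 202.4 y = 4660.19
Solving the 2×2 system: x ≈ 37.0, y ≈ -81.9 km.

37.0 km east, -81.9 km north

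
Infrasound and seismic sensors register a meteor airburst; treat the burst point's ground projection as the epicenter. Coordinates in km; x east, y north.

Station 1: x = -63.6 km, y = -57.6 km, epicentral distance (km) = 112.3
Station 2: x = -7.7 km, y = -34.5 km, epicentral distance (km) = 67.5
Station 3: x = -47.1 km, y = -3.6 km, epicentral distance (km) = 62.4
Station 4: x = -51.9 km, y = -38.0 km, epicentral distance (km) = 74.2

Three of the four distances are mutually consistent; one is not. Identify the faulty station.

Solve using three stations at a time. Using Station 1, Station 2, Station 3 (subtract circle equations pairwise → linear system) gives (x, y) ≈ (4.2, 31.9).
Distances from that point to each station vs reported:
  Station 1: calculated 112.3 vs reported 112.3 → residual 0.0 km
  Station 2: calculated 67.5 vs reported 67.5 → residual 0.0 km
  Station 3: calculated 62.4 vs reported 62.4 → residual 0.0 km
  Station 4: calculated 89.6 vs reported 74.2 → residual 15.4 km
Station 1, Station 2, Station 3 are mutually consistent (residuals ≈ 0); Station 4 is off by 15.4 km.

Station 4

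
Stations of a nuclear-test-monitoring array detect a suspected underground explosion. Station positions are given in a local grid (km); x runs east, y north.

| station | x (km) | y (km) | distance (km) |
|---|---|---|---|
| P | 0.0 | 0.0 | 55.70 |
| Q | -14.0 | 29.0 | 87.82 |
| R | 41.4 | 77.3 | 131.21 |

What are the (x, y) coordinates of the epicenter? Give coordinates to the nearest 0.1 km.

Circle about each station: x² + y² = 55.70²; (x + 14.0)² + (y − 29.0)² = 87.82²; (x − 41.4)² + (y − 77.3)² = 131.21².
Subtracting the P equation from the Q and R equations removes the quadratic terms:
-28.0 x + 58.0 y = -3572.86
82.8 x + 154.6 y = -6424.32
Solving the 2×2 system: x ≈ 19.7, y ≈ -52.1 km.

19.7 km east, -52.1 km north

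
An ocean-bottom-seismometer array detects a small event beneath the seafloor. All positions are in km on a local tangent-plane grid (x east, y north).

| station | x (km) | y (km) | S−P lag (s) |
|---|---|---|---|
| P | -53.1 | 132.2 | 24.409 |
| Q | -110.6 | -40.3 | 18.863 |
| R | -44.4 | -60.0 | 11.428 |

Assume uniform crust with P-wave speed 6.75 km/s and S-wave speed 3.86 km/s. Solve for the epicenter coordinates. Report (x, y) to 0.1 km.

(58.6, -57.4)

Distance from S−P lag: d = Δt · v_P v_S / (v_P − v_S) = Δt · (6.75·3.86)/(6.75−3.86) ≈ 9.0156·Δt.
So d_P = 220.06, d_Q = 170.06, d_R = 103.03 km.
Circle about each station: (x + 53.1)² + (y − 132.2)² = 220.06²; (x + 110.6)² + (y + 40.3)² = 170.06²; (x + 44.4)² + (y + 60.0)² = 103.03².
Subtracting the P equation from the Q and R equations removes the quadratic terms:
-115.0 x − 345.0 y = 13066.00
17.4 x − 384.4 y = 23086.13
Solving the 2×2 system: x ≈ 58.6, y ≈ -57.4 km.
Check against P (with the unrounded x, y): √((x + 53.1)²+(y − 132.2)²) = 220.06 ≈ 220.06 km. ✓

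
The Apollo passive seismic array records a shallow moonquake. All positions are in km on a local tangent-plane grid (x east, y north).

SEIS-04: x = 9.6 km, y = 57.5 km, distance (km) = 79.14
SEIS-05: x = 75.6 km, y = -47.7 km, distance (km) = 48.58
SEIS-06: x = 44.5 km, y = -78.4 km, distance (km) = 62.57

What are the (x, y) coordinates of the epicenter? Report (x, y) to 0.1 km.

x ≈ 38.7 km, y ≈ -16.1 km

Circle about each station: (x − 9.6)² + (y − 57.5)² = 79.14²; (x − 75.6)² + (y + 47.7)² = 48.58²; (x − 44.5)² + (y + 78.4)² = 62.57².
Subtracting the SEIS-04 equation from the SEIS-05 and SEIS-06 equations removes the quadratic terms:
132.0 x − 210.4 y = 8495.36
69.8 x − 271.8 y = 7076.53
Solving the 2×2 system: x ≈ 38.7, y ≈ -16.1 km.
Check against SEIS-04 (with the unrounded x, y): √((x − 9.6)²+(y − 57.5)²) = 79.14 ≈ 79.14 km. ✓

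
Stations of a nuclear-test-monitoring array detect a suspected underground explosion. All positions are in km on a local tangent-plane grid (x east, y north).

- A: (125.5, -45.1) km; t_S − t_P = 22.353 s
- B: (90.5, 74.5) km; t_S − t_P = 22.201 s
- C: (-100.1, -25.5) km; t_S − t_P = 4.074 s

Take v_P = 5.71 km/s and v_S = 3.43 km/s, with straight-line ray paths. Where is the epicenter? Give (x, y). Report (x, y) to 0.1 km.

x ≈ -66.2 km, y ≈ -34.2 km

Distance from S−P lag: d = Δt · v_P v_S / (v_P − v_S) = Δt · (5.71·3.43)/(5.71−3.43) ≈ 8.5900·Δt.
So d_A = 192.01, d_B = 190.71, d_C = 35.00 km.
Circle about each station: (x − 125.5)² + (y + 45.1)² = 192.01²; (x − 90.5)² + (y − 74.5)² = 190.71²; (x + 100.1)² + (y + 25.5)² = 35.00².
Subtracting the A equation from the B and C equations removes the quadratic terms:
-70.0 x + 239.2 y = -3546.22
-451.2 x + 39.2 y = 28528.84
Solving the 2×2 system: x ≈ -66.2, y ≈ -34.2 km.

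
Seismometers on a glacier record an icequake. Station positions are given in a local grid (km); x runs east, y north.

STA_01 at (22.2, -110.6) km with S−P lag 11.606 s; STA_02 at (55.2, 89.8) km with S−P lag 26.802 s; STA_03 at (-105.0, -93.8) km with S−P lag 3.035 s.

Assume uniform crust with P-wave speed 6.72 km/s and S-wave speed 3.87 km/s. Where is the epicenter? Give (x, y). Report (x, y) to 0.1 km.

Distance from S−P lag: d = Δt · v_P v_S / (v_P − v_S) = Δt · (6.72·3.87)/(6.72−3.87) ≈ 9.1251·Δt.
So d_STA_01 = 105.91, d_STA_02 = 244.57, d_STA_03 = 27.69 km.
Circle about each station: (x − 22.2)² + (y + 110.6)² = 105.91²; (x − 55.2)² + (y − 89.8)² = 244.57²; (x + 105.0)² + (y + 93.8)² = 27.69².
Subtracting pairs of circle equations eliminates x²+y² and gives linear equations (the radical axes):
66.0 x + 400.8 y = -50211.68
-254.4 x + 33.6 y = 17548.43
Solving the 2×2 system: x ≈ -83.7, y ≈ -111.5 km.
Check against STA_01 (with the unrounded x, y): √((x − 22.2)²+(y + 110.6)²) = 105.91 ≈ 105.91 km. ✓

(-83.7, -111.5)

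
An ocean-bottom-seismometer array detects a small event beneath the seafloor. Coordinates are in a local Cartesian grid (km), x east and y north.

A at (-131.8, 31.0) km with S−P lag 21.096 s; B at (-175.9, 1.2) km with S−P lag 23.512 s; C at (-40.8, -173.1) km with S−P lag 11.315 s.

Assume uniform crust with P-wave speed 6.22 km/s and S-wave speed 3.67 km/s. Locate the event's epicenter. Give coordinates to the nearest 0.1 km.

14.6 km east, -88.3 km north

Distance from S−P lag: d = Δt · v_P v_S / (v_P − v_S) = Δt · (6.22·3.67)/(6.22−3.67) ≈ 8.9519·Δt.
So d_A = 188.85, d_B = 210.48, d_C = 101.29 km.
Circle about each station: (x + 131.8)² + (y − 31.0)² = 188.85²; (x + 175.9)² + (y − 1.2)² = 210.48²; (x + 40.8)² + (y + 173.1)² = 101.29².
Subtracting the A equation from the B and C equations removes the quadratic terms:
-88.2 x − 59.6 y = 3972.50
182.0 x − 408.2 y = 38700.67
Solving the 2×2 system: x ≈ 14.6, y ≈ -88.3 km.
Check against A (with the unrounded x, y): √((x + 131.8)²+(y − 31.0)²) = 188.86 ≈ 188.85 km. ✓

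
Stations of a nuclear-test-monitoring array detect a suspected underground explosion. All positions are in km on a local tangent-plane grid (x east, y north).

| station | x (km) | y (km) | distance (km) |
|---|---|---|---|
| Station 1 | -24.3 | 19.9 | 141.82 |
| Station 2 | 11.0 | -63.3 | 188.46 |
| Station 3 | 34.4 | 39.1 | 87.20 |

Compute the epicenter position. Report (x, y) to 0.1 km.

Circle about each station: (x + 24.3)² + (y − 19.9)² = 141.82²; (x − 11.0)² + (y + 63.3)² = 188.46²; (x − 34.4)² + (y − 39.1)² = 87.20².
Subtracting the Station 1 equation from the Station 2 and Station 3 equations removes the quadratic terms:
70.6 x − 166.4 y = -12262.87
117.4 x + 38.4 y = 14234.74
Solving the 2×2 system: x ≈ 85.3, y ≈ 109.9 km.

85.3 km east, 109.9 km north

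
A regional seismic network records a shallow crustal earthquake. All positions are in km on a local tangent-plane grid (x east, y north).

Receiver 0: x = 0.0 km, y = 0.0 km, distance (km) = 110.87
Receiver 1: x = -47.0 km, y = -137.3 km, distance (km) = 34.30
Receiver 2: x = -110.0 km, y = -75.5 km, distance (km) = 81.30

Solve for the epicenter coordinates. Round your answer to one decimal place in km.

x ≈ -34.4 km, y ≈ -105.4 km

Circle about each station: x² + y² = 110.87²; (x + 47.0)² + (y + 137.3)² = 34.30²; (x + 110.0)² + (y + 75.5)² = 81.30².
Subtracting pairs of circle equations eliminates x²+y² and gives linear equations (the radical axes):
-94.0 x − 274.6 y = 32175.96
-220.0 x − 151.0 y = 23482.72
Solving the 2×2 system: x ≈ -34.4, y ≈ -105.4 km.
Check against Receiver 0 (with the unrounded x, y): √(x²+y²) = 110.87 ≈ 110.87 km. ✓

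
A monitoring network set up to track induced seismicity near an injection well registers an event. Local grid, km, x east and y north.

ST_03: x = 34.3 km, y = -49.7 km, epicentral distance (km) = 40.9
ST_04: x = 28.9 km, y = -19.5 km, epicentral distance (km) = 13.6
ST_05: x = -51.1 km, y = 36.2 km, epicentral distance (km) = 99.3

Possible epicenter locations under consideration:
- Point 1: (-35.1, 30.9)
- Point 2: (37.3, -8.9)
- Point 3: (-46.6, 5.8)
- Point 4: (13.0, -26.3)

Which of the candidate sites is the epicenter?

Point 2

For each candidate, compare |candidate − station| to the reported distance:
Point 1: residuals ST_03 65.5, ST_04 67.9, ST_05 82.4 → max 82.4 km
Point 2: residuals ST_03 0.0, ST_04 0.1, ST_05 0.1 → max 0.1 km
Point 3: residuals ST_03 57.2, ST_04 66.0, ST_05 68.6 → max 68.6 km
Point 4: residuals ST_03 9.3, ST_04 3.7, ST_05 9.8 → max 9.8 km
Only Point 2 has all residuals ≈ 0.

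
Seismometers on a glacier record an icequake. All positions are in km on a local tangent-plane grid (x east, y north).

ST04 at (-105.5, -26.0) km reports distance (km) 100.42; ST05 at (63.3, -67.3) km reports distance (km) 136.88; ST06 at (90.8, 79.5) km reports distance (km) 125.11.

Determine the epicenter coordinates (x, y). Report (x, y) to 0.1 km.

x ≈ -26.5 km, y ≈ 36.0 km

Circle about each station: (x + 105.5)² + (y + 26.0)² = 100.42²; (x − 63.3)² + (y + 67.3)² = 136.88²; (x − 90.8)² + (y − 79.5)² = 125.11².
Subtracting the ST04 equation from the ST05 and ST06 equations removes the quadratic terms:
337.6 x − 82.6 y = -11922.03
392.6 x + 211.0 y = -2809.70
Solving the 2×2 system: x ≈ -26.5, y ≈ 36.0 km.
Check against ST04 (with the unrounded x, y): √((x + 105.5)²+(y + 26.0)²) = 100.42 ≈ 100.42 km. ✓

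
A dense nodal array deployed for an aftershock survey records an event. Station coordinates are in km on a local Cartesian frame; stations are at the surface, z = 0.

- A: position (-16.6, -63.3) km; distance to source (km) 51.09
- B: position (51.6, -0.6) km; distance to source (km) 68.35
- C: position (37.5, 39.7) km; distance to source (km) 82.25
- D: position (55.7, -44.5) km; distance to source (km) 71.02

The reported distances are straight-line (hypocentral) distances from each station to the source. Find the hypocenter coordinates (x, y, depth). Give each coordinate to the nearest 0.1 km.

Each station gives a sphere (x−x_i)² + (y−y_i)² + z² = d_i² (stations at z=0).
Subtracting the A sphere from B and C: z² cancels, leaving linear equations in x and y:
136.4 x + 125.4 y = -3681.06
108.2 x + 206.0 y = -5454.98
Solving: x ≈ -5.110, y ≈ -23.797 km (keep extra digits for the depth step; rounded: -5.1, -23.8).
Then from the A sphere: z² = 51.09² − (x + 16.6)² − (y + 63.3)² with x = -5.110, y = -23.797, so z ≈ 30.293 ≈ 30.3 km.

x ≈ -5.1 km, y ≈ -23.8 km, depth ≈ 30.3 km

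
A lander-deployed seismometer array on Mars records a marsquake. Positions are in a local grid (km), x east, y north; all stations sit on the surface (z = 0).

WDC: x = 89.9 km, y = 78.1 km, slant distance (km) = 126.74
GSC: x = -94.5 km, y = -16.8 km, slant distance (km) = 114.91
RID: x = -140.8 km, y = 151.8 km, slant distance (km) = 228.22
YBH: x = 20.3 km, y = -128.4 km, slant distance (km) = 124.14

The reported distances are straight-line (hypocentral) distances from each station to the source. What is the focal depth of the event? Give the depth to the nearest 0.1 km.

Each station gives a sphere (x−x_i)² + (y−y_i)² + z² = d_i² (stations at z=0).
Subtracting the WDC sphere from GSC and RID: z² cancels, leaving linear equations in x and y:
-368.8 x − 189.8 y = -2110.41
-461.4 x + 147.4 y = -7335.08
Solving: x ≈ 12.000, y ≈ -12.199 km (keep extra digits for the depth step; rounded: 12.0, -12.2).
Then from the WDC sphere: z² = 126.74² − (x − 89.9)² − (y − 78.1)² with x = 12.000, y = -12.199, so z ≈ 42.903 ≈ 42.9 km.

depth ≈ 42.9 km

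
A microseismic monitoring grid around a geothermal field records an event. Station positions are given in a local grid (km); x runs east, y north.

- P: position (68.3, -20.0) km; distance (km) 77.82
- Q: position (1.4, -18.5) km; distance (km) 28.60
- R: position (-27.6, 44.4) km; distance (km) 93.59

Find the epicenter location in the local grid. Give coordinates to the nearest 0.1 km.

Circle about each station: (x − 68.3)² + (y + 20.0)² = 77.82²; (x − 1.4)² + (y + 18.5)² = 28.60²; (x + 27.6)² + (y − 44.4)² = 93.59².
Subtracting the P equation from the Q and R equations removes the quadratic terms:
-133.8 x + 3.0 y = 517.31
-191.8 x + 128.8 y = -5034.91
Solving the 2×2 system: x ≈ -4.9, y ≈ -46.4 km.

x ≈ -4.9 km, y ≈ -46.4 km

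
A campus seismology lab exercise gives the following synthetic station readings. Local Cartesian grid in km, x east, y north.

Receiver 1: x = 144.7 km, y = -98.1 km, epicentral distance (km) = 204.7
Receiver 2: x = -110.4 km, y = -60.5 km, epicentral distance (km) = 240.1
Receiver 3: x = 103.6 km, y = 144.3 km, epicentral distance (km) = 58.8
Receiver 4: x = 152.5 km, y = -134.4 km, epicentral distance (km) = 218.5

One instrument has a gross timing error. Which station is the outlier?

Solve using three stations at a time. Using Receiver 1, Receiver 2, Receiver 3 (subtract circle equations pairwise → linear system) gives (x, y) ≈ (73.5, 93.8).
Distances from that point to each station vs reported:
  Receiver 1: calculated 204.7 vs reported 204.7 → residual 0.0 km
  Receiver 2: calculated 240.1 vs reported 240.1 → residual 0.0 km
  Receiver 3: calculated 58.8 vs reported 58.8 → residual 0.0 km
  Receiver 4: calculated 241.5 vs reported 218.5 → residual 23.0 km
Receiver 1, Receiver 2, Receiver 3 are mutually consistent (residuals ≈ 0); Receiver 4 is off by 23.0 km.

Receiver 4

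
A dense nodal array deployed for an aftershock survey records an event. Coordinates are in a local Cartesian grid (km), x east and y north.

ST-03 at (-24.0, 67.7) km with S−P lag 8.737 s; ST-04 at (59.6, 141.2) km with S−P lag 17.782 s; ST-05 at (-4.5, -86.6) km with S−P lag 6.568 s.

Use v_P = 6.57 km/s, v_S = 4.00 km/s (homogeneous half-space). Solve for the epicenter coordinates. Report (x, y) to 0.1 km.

x ≈ -21.4 km, y ≈ -21.6 km

Distance from S−P lag: d = Δt · v_P v_S / (v_P − v_S) = Δt · (6.57·4.00)/(6.57−4.00) ≈ 10.2257·Δt.
So d_ST-03 = 89.34, d_ST-04 = 181.83, d_ST-05 = 67.16 km.
Circle about each station: (x + 24.0)² + (y − 67.7)² = 89.34²; (x − 59.6)² + (y − 141.2)² = 181.83²; (x + 4.5)² + (y + 86.6)² = 67.16².
Subtracting the ST-03 equation from the ST-04 and ST-05 equations removes the quadratic terms:
167.2 x + 147.0 y = -6750.20
39.0 x − 308.6 y = 5831.69
Solving the 2×2 system: x ≈ -21.4, y ≈ -21.6 km.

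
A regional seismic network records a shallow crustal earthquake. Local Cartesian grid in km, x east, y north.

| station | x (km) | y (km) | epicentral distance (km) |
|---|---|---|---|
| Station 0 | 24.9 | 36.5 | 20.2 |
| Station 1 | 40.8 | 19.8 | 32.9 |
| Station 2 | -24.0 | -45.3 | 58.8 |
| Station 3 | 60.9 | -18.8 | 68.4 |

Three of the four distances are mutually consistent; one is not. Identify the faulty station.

Solve using three stations at a time. Using Station 0, Station 1, Station 3 (subtract circle equations pairwise → linear system) gives (x, y) ≈ (8.2, 24.9).
Distances from that point to each station vs reported:
  Station 0: calculated 20.3 vs reported 20.2 → residual 0.1 km
  Station 1: calculated 33.0 vs reported 32.9 → residual 0.1 km
  Station 2: calculated 77.2 vs reported 58.8 → residual 18.4 km
  Station 3: calculated 68.4 vs reported 68.4 → residual 0.0 km
Station 0, Station 1, Station 3 are mutually consistent (residuals ≈ 0); Station 2 is off by 18.4 km.

Station 2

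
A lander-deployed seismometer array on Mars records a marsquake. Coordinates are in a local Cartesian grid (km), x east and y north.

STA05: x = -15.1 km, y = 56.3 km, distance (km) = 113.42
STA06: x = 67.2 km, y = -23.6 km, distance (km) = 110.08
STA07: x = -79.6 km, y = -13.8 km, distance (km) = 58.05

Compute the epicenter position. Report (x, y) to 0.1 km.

-38.4 km east, -54.7 km north

Circle about each station: (x + 15.1)² + (y − 56.3)² = 113.42²; (x − 67.2)² + (y + 23.6)² = 110.08²; (x + 79.6)² + (y + 13.8)² = 58.05².
Subtracting pairs of circle equations eliminates x²+y² and gives linear equations (the radical axes):
164.6 x − 159.8 y = 2421.59
-129.0 x − 140.2 y = 12623.19
Solving the 2×2 system: x ≈ -38.4, y ≈ -54.7 km.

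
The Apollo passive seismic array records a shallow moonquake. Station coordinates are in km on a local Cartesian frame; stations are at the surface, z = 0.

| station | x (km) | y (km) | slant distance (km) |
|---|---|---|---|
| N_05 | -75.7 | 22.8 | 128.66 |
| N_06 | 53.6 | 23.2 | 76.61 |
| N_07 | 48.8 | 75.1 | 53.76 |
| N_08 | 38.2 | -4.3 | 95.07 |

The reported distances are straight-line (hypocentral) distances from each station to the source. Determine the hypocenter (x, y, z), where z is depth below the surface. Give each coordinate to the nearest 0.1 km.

Each station gives a sphere (x−x_i)² + (y−y_i)² + z² = d_i² (stations at z=0).
Subtracting the N_05 sphere from N_06 and N_07: z² cancels, leaving linear equations in x and y:
258.6 x + 0.8 y = 7845.17
249.0 x + 104.6 y = 15434.38
Solving: x ≈ 30.102, y ≈ 75.898 km (keep extra digits for the depth step; rounded: 30.1, 75.9).
Then from the N_05 sphere: z² = 128.66² − (x + 75.7)² − (y − 22.8)² with x = 30.102, y = 75.898, so z ≈ 50.398 ≈ 50.4 km.

(30.1, 75.9, 50.4)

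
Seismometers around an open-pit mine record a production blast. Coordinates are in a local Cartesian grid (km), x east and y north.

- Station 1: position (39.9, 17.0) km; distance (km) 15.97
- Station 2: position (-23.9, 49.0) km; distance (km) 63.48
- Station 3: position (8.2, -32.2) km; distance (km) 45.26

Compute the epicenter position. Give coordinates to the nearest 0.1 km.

Circle about each station: (x − 39.9)² + (y − 17.0)² = 15.97²; (x + 23.9)² + (y − 49.0)² = 63.48²; (x − 8.2)² + (y + 32.2)² = 45.26².
Subtracting pairs of circle equations eliminates x²+y² and gives linear equations (the radical axes):
-127.6 x + 64.0 y = -2683.47
-63.4 x − 98.4 y = -2570.36
Solving the 2×2 system: x ≈ 25.8, y ≈ 9.5 km.
Check against Station 1 (with the unrounded x, y): √((x − 39.9)²+(y − 17.0)²) = 15.97 ≈ 15.97 km. ✓

(25.8, 9.5)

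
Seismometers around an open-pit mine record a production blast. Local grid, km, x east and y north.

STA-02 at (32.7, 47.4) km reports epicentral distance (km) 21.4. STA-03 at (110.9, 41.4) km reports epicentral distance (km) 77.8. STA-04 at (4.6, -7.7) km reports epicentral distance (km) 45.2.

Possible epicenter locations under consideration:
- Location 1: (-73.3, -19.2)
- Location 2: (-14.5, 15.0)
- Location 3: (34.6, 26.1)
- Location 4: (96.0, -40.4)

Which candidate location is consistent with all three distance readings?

Location 3

For each candidate, compare |candidate − station| to the reported distance:
Location 1: residuals STA-02 103.8, STA-03 116.1, STA-04 33.5 → max 116.1 km
Location 2: residuals STA-02 35.9, STA-03 50.3, STA-04 15.5 → max 50.3 km
Location 3: residuals STA-02 0.0, STA-03 0.0, STA-04 0.0 → max 0.0 km
Location 4: residuals STA-02 86.8, STA-03 5.3, STA-04 51.9 → max 86.8 km
Only Location 3 has all residuals ≈ 0.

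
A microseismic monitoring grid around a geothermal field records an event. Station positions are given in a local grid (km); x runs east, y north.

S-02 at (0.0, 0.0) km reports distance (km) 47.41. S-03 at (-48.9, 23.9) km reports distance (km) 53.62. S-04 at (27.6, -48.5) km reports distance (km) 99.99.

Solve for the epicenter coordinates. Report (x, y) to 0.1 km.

(-0.7, 47.4)

Circle about each station: x² + y² = 47.41²; (x + 48.9)² + (y − 23.9)² = 53.62²; (x − 27.6)² + (y + 48.5)² = 99.99².
Subtracting the S-02 equation from the S-03 and S-04 equations removes the quadratic terms:
-97.8 x + 47.8 y = 2335.02
55.2 x − 97.0 y = -4636.28
Solving the 2×2 system: x ≈ -0.7, y ≈ 47.4 km.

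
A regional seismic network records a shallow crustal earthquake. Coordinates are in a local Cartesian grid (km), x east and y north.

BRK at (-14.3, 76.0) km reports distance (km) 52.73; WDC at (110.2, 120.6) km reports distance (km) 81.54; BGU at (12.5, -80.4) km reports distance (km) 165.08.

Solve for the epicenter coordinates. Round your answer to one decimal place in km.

Circle about each station: (x + 14.3)² + (y − 76.0)² = 52.73²; (x − 110.2)² + (y − 120.6)² = 81.54²; (x − 12.5)² + (y + 80.4)² = 165.08².
Subtracting pairs of circle equations eliminates x²+y² and gives linear equations (the radical axes):
249.0 x + 89.2 y = 16839.59
53.6 x − 312.8 y = -23831.03
Solving the 2×2 system: x ≈ 38.0, y ≈ 82.7 km.

(38.0, 82.7)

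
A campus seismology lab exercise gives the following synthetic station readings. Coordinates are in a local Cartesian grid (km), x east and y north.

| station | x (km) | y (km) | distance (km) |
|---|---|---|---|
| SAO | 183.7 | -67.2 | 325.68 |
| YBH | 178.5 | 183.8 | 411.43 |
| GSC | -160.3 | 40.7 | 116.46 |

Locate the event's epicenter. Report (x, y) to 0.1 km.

x ≈ -141.9 km, y ≈ -74.3 km

Circle about each station: (x − 183.7)² + (y + 67.2)² = 325.68²; (x − 178.5)² + (y − 183.8)² = 411.43²; (x + 160.3)² + (y − 40.7)² = 116.46².
Subtracting the SAO equation from the YBH and GSC equations removes the quadratic terms:
-10.4 x + 502.0 y = -35824.02
-688.0 x + 215.8 y = 81595.58
Solving the 2×2 system: x ≈ -141.9, y ≈ -74.3 km.
Check against SAO (with the unrounded x, y): √((x − 183.7)²+(y + 67.2)²) = 325.68 ≈ 325.68 km. ✓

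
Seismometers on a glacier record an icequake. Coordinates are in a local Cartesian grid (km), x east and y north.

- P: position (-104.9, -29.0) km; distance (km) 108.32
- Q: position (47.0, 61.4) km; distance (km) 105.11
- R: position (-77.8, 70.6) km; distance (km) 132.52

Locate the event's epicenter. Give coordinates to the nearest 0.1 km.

x ≈ 3.3 km, y ≈ -34.2 km

Circle about each station: (x + 104.9)² + (y + 29.0)² = 108.32²; (x − 47.0)² + (y − 61.4)² = 105.11²; (x + 77.8)² + (y − 70.6)² = 132.52².
Subtracting the P equation from the Q and R equations removes the quadratic terms:
303.8 x + 180.8 y = -5180.94
54.2 x + 199.2 y = -6636.14
Solving the 2×2 system: x ≈ 3.3, y ≈ -34.2 km.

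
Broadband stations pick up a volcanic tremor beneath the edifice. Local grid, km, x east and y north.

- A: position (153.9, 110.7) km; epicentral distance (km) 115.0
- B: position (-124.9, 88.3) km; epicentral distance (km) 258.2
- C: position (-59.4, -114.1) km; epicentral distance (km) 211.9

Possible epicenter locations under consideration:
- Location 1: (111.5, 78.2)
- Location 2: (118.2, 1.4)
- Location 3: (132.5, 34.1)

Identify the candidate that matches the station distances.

For each candidate, compare |candidate − station| to the reported distance:
Location 1: residuals A 61.6, B 21.6, C 45.4 → max 61.6 km
Location 2: residuals A 0.0, B 0.0, C 0.0 → max 0.0 km
Location 3: residuals A 35.5, B 4.8, C 30.6 → max 35.5 km
Only Location 2 has all residuals ≈ 0.

Location 2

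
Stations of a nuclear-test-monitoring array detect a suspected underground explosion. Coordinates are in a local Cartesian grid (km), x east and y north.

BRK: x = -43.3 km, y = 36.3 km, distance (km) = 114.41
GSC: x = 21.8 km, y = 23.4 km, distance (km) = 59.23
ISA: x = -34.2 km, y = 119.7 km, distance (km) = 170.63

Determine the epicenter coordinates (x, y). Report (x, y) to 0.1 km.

Circle about each station: (x + 43.3)² + (y − 36.3)² = 114.41²; (x − 21.8)² + (y − 23.4)² = 59.23²; (x + 34.2)² + (y − 119.7)² = 170.63².
Subtracting the BRK equation from the GSC and ISA equations removes the quadratic terms:
130.2 x − 25.8 y = 7411.68
18.2 x + 166.8 y = -3719.80
Solving the 2×2 system: x ≈ 51.4, y ≈ -27.9 km.

51.4 km east, -27.9 km north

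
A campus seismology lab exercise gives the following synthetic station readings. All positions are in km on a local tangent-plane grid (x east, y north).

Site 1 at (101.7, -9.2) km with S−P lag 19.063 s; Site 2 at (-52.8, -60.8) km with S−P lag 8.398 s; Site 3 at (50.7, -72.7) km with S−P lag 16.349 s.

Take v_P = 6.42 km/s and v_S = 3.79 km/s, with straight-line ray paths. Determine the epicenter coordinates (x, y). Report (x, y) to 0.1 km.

Distance from S−P lag: d = Δt · v_P v_S / (v_P − v_S) = Δt · (6.42·3.79)/(6.42−3.79) ≈ 9.2516·Δt.
So d_Site 1 = 176.36, d_Site 2 = 77.70, d_Site 3 = 151.25 km.
Circle about each station: (x − 101.7)² + (y + 9.2)² = 176.36²; (x + 52.8)² + (y + 60.8)² = 77.70²; (x − 50.7)² + (y + 72.7)² = 151.25².
Subtracting the Site 1 equation from the Site 2 and Site 3 equations removes the quadratic terms:
-309.0 x − 103.2 y = 21122.51
-102.0 x − 127.0 y = 5654.54
Solving the 2×2 system: x ≈ -73.1, y ≈ 14.2 km.

x ≈ -73.1 km, y ≈ 14.2 km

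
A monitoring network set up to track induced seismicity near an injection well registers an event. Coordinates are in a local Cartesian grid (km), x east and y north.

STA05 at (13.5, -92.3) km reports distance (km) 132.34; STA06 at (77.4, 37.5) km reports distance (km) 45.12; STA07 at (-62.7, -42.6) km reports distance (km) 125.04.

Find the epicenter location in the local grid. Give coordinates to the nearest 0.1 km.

Circle about each station: (x − 13.5)² + (y + 92.3)² = 132.34²; (x − 77.4)² + (y − 37.5)² = 45.12²; (x + 62.7)² + (y + 42.6)² = 125.04².
Subtracting the STA05 equation from the STA06 and STA07 equations removes the quadratic terms:
127.8 x + 259.6 y = 14173.53
-152.4 x + 99.4 y = -1076.62
Solving the 2×2 system: x ≈ 32.3, y ≈ 38.7 km.
Check against STA05 (with the unrounded x, y): √((x − 13.5)²+(y + 92.3)²) = 132.34 ≈ 132.34 km. ✓

32.3 km east, 38.7 km north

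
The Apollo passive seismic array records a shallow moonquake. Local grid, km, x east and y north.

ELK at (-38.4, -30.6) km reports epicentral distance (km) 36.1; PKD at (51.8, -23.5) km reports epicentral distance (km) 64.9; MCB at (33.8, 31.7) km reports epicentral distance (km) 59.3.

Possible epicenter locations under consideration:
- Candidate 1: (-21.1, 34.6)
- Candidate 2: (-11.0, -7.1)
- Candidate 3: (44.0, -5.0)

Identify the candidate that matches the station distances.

For each candidate, compare |candidate − station| to the reported distance:
Candidate 1: residuals ELK 31.4, PKD 28.3, MCB 4.3 → max 31.4 km
Candidate 2: residuals ELK 0.0, PKD 0.0, MCB 0.0 → max 0.0 km
Candidate 3: residuals ELK 50.2, PKD 44.8, MCB 21.2 → max 50.2 km
Only Candidate 2 has all residuals ≈ 0.

Candidate 2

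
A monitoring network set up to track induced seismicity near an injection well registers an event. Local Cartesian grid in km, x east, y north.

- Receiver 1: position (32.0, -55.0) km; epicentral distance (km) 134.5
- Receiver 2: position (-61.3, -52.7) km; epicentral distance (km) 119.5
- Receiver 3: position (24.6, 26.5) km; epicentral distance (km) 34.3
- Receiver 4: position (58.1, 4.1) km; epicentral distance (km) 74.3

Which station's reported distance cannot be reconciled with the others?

Solve using three stations at a time. Using Receiver 2, Receiver 3, Receiver 4 (subtract circle equations pairwise → linear system) gives (x, y) ≈ (-0.3, 50.0).
Distances from that point to each station vs reported:
  Receiver 1: calculated 109.9 vs reported 134.5 → residual 24.6 km
  Receiver 2: calculated 119.5 vs reported 119.5 → residual 0.0 km
  Receiver 3: calculated 34.2 vs reported 34.3 → residual 0.1 km
  Receiver 4: calculated 74.3 vs reported 74.3 → residual 0.0 km
Receiver 2, Receiver 3, Receiver 4 are mutually consistent (residuals ≈ 0); Receiver 1 is off by 24.6 km.

Receiver 1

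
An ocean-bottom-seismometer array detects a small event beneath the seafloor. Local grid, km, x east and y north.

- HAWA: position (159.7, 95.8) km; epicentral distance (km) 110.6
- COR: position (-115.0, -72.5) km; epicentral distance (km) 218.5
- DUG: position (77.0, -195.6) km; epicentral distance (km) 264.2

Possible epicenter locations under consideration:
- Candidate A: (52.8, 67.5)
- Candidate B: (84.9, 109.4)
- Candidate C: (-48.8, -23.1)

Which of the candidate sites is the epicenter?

For each candidate, compare |candidate − station| to the reported distance:
Candidate A: residuals HAWA 0.0, COR 0.0, DUG 0.0 → max 0.0 km
Candidate B: residuals HAWA 34.6, COR 51.8, DUG 40.9 → max 51.8 km
Candidate C: residuals HAWA 129.4, COR 135.9, DUG 50.7 → max 135.9 km
Only Candidate A has all residuals ≈ 0.

Candidate A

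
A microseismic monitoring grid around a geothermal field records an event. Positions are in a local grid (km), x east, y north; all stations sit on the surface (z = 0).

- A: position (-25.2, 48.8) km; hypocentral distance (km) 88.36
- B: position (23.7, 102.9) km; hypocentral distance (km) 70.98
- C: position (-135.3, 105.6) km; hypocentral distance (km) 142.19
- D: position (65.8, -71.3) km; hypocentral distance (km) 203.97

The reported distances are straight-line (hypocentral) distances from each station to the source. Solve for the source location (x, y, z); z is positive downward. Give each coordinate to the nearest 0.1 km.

(-8.0, 108.0, 63.3)

Each station gives a sphere (x−x_i)² + (y−y_i)² + z² = d_i² (stations at z=0).
Subtracting the A sphere from B and C: z² cancels, leaving linear equations in x and y:
97.8 x + 108.2 y = 10902.95
-220.2 x + 113.6 y = 14030.46
Solving: x ≈ -8.001, y ≈ 107.999 km (keep extra digits for the depth step; rounded: -8.0, 108.0).
Then from the A sphere: z² = 88.36² − (x + 25.2)² − (y − 48.8)² with x = -8.001, y = 107.999, so z ≈ 63.302 ≈ 63.3 km.
Check against D (with the unrounded solution): distance 203.97 ≈ 203.97 km. ✓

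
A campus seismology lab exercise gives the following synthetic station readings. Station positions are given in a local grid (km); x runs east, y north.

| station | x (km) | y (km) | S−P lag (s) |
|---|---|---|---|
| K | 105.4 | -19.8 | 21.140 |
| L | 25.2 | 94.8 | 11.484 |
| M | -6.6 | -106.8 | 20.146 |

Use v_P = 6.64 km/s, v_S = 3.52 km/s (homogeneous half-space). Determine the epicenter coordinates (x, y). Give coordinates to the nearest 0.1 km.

Distance from S−P lag: d = Δt · v_P v_S / (v_P − v_S) = Δt · (6.64·3.52)/(6.64−3.52) ≈ 7.4913·Δt.
So d_K = 158.37, d_L = 86.03, d_M = 150.92 km.
Circle about each station: (x − 105.4)² + (y + 19.8)² = 158.37²; (x − 25.2)² + (y − 94.8)² = 86.03²; (x + 6.6)² + (y + 106.8)² = 150.92².
Subtracting pairs of circle equations eliminates x²+y² and gives linear equations (the radical axes):
-160.4 x + 229.2 y = 15800.78
-224.0 x − 174.0 y = 2252.81
Solving the 2×2 system: x ≈ -41.2, y ≈ 40.1 km.
Check against K (with the unrounded x, y): √((x − 105.4)²+(y + 19.8)²) = 158.37 ≈ 158.37 km. ✓

(-41.2, 40.1)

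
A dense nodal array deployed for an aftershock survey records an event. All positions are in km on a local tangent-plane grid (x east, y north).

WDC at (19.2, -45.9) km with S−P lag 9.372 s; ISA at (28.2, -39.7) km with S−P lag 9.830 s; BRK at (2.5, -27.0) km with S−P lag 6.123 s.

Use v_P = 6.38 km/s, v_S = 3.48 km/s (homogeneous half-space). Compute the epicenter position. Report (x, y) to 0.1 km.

Distance from S−P lag: d = Δt · v_P v_S / (v_P − v_S) = Δt · (6.38·3.48)/(6.38−3.48) ≈ 7.6560·Δt.
So d_WDC = 71.75, d_ISA = 75.26, d_BRK = 46.88 km.
Circle about each station: (x − 19.2)² + (y + 45.9)² = 71.75²; (x − 28.2)² + (y + 39.7)² = 75.26²; (x − 2.5)² + (y + 27.0)² = 46.88².
Subtracting the WDC equation from the ISA and BRK equations removes the quadratic terms:
18.0 x + 12.4 y = -620.13
-33.4 x + 37.8 y = 1210.13
Solving the 2×2 system: x ≈ -35.1, y ≈ 1.0 km.
Check against WDC (with the unrounded x, y): √((x − 19.2)²+(y + 45.9)²) = 71.75 ≈ 71.75 km. ✓

-35.1 km east, 1.0 km north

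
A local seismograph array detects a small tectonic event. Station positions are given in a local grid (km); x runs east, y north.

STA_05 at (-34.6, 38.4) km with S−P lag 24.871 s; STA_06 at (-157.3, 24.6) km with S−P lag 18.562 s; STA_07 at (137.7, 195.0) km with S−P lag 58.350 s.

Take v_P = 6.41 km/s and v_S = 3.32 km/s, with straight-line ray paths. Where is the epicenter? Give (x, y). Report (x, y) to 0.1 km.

Distance from S−P lag: d = Δt · v_P v_S / (v_P − v_S) = Δt · (6.41·3.32)/(6.41−3.32) ≈ 6.8871·Δt.
So d_STA_05 = 171.29, d_STA_06 = 127.84, d_STA_07 = 401.86 km.
Circle about each station: (x + 34.6)² + (y − 38.4)² = 171.29²; (x + 157.3)² + (y − 24.6)² = 127.84²; (x − 137.7)² + (y − 195.0)² = 401.86².
Subtracting the STA_05 equation from the STA_06 and STA_07 equations removes the quadratic terms:
-245.4 x − 27.6 y = 35673.93
344.6 x + 313.2 y = -77836.63
Solving the 2×2 system: x ≈ -134.0, y ≈ -101.1 km.

x ≈ -134.0 km, y ≈ -101.1 km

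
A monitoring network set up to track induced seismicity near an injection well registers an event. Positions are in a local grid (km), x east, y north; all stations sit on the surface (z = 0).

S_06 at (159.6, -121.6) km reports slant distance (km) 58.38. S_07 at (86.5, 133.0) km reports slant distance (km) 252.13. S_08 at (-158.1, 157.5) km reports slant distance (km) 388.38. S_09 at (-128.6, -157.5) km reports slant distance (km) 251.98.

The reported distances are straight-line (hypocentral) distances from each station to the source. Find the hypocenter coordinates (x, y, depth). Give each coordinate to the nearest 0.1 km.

x ≈ 116.6 km, y ≈ -114.3 km, depth ≈ 38.8 km

Each station gives a sphere (x−x_i)² + (y−y_i)² + z² = d_i² (stations at z=0).
Subtracting the S_06 sphere from S_07 and S_08: z² cancels, leaving linear equations in x and y:
-146.2 x + 509.2 y = -75248.78
-635.4 x + 558.2 y = -137887.66
Solving: x ≈ 116.595, y ≈ -114.302 km (keep extra digits for the depth step; rounded: 116.6, -114.3).
Then from the S_06 sphere: z² = 58.38² − (x − 159.6)² − (y + 121.6)² with x = 116.595, y = -114.302, so z ≈ 38.801 ≈ 38.8 km.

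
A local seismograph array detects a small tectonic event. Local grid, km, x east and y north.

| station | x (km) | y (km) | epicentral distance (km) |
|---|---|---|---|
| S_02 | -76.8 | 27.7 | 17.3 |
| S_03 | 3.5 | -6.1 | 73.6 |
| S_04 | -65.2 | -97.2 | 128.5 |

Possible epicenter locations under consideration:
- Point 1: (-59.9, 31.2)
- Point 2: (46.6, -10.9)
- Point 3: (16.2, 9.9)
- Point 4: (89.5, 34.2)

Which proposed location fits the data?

Point 1

For each candidate, compare |candidate − station| to the reported distance:
Point 1: residuals S_02 0.0, S_03 0.0, S_04 0.0 → max 0.0 km
Point 2: residuals S_02 112.0, S_03 30.2, S_04 12.7 → max 112.0 km
Point 3: residuals S_02 77.4, S_03 53.2, S_04 6.0 → max 77.4 km
Point 4: residuals S_02 149.1, S_03 21.4, S_04 74.5 → max 149.1 km
Only Point 1 has all residuals ≈ 0.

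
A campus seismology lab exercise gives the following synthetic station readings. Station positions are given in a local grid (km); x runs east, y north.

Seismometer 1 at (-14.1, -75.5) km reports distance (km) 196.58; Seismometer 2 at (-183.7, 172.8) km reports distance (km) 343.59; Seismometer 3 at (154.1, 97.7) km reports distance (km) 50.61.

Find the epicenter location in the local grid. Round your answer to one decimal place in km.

x ≈ 137.2 km, y ≈ 50.0 km

Circle about each station: (x + 14.1)² + (y + 75.5)² = 196.58²; (x + 183.7)² + (y − 172.8)² = 343.59²; (x − 154.1)² + (y − 97.7)² = 50.61².
Subtracting the Seismometer 1 equation from the Seismometer 2 and Seismometer 3 equations removes the quadratic terms:
-339.2 x + 496.6 y = -21703.92
336.4 x + 346.4 y = 63475.36
Solving the 2×2 system: x ≈ 137.2, y ≈ 50.0 km.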